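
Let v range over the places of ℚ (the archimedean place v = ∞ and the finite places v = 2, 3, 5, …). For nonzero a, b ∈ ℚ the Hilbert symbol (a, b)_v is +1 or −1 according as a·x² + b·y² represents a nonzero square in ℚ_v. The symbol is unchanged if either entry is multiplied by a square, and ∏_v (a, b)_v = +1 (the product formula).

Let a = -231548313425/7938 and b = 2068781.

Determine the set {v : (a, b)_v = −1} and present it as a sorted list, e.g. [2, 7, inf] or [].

[2, 11, 17, 23]

(a, b) ≡ (-111826, 2068781) mod (ℚ^×)²; places V = {2, 3, 5, 7, 11, 13, 17, 23, 37, ∞}.
(a,b)_17: α=1, u≡13; β=1, v≡7 (mod 17); (13|17)=+1, (7|17)=-1; sign (−1)^0·+1^1·-1^1 = -1.
(a,b)_7: α=-2, u≡5; β=0, v≡1 (mod 7); (5|7)=-1, (1|7)=+1; sign (−1)^0·-1^0·+1^-2 = +1.
(a,b)_11: α=3, u≡1; β=1, v≡4 (mod 11); (1|11)=+1, (4|11)=+1; sign (−1)^1·+1^1·+1^3 = -1.
(a,b)_∞: sgn(-111826)=−, sgn(2068781)=+, so +1.
(a,b)_23: α=1, u≡14; β=1, v≡17 (mod 23); (14|23)=-1, (17|23)=-1; sign (−1)^1·-1^1·-1^1 = -1.
(a,b)_3: α=-4, u≡2; β=0, v≡2 (mod 3); (2|3)=-1, (2|3)=-1; sign (−1)^0·-1^0·-1^-4 = +1.
(a,b)_37: α=2, u≡36; β=1, v≡6 (mod 37); (36|37)=+1, (6|37)=-1; sign (−1)^0·+1^1·-1^2 = +1.
(a,b)_5: α=2, u≡1; β=0, v≡1 (mod 5); (1|5)=+1, (1|5)=+1; sign (−1)^0·+1^0·+1^2 = +1.
(a,b)_2: α=-1, β=0; u≡7, v≡5 (mod 8); ε(u)ε(v)=1·0, αω(v)=-1·1, βω(u)=0·0; sum ≡ 1  ⇒  -1.
(a,b)_13: α=1, u≡9; β=1, v≡4 (mod 13); (9|13)=+1, (4|13)=+1; sign (−1)^0·+1^1·+1^1 = +1.
|Ram(-111826, 2068781)| = 4, even; anisotropic at {2, 11, 17, 23}.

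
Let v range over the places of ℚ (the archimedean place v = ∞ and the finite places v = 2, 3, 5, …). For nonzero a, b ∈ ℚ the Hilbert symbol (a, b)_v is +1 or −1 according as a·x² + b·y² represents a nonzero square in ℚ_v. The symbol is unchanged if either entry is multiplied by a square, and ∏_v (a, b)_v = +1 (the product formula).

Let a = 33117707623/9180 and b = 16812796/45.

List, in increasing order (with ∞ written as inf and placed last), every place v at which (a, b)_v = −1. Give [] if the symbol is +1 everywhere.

[3, 5, 7, 19]

Mod squares: a ≡ 1785, b ≡ 124355. Check v ∈ {∞, 2, 3, 5, 7, 11, 13, 17, 19, 37}.
v=∞: 1785 > 0 and 124355 > 0  ⇒  (a,b)_∞ = +1.
v=3: a=3^-3·(≡1), b=3^-2·(≡2) mod 3; (1|3)=+1, (2|3)=-1; (−1)^{-3·-2·1}·(+1)^-2·(-1)^-3 = -1.
v=11: a=11^2·(≡9), b=11^1·(≡8) mod 11; (9|11)=+1, (8|11)=-1; (−1)^{2·1·5}·(+1)^1·(-1)^2 = +1.
v=37: a=37^2·(≡3), b=37^0·(≡18) mod 37; (3|37)=+1, (18|37)=-1; (−1)^{2·0·18}·(+1)^0·(-1)^2 = +1.
v=7: a=7^1·(≡5), b=7^1·(≡3) mod 7; (5|7)=-1, (3|7)=-1; (−1)^{1·1·3}·(-1)^1·(-1)^1 = -1.
v=5: a=5^-1·(≡3), b=5^-1·(≡4) mod 5; (3|5)=-1, (4|5)=+1; (−1)^{-1·-1·2}·(-1)^-1·(+1)^-1 = -1.
v=17: a=17^-1·(≡11), b=17^1·(≡12) mod 17; (11|17)=-1, (12|17)=-1; (−1)^{-1·1·8}·(-1)^1·(-1)^-1 = +1.
v=19: a=19^0·(≡2), b=19^1·(≡5) mod 19; (2|19)=-1, (5|19)=+1; (−1)^{0·1·9}·(-1)^1·(+1)^0 = -1.
v=2: v_2(a)=-2, v_2(b)=2; units ≡ 1, 3 (mod 8); ε·ε+αω+βω = 0·1+-2·1+2·0 ≡ 0  ⇒  (a,b)_2 = +1.
v=13: a=13^4·(≡4), b=13^2·(≡10) mod 13; (4|13)=+1, (10|13)=+1; (−1)^{4·2·6}·(+1)^2·(+1)^4 = +1.
|Ram(1785, 124355)| = 4, even; anisotropic at {3, 5, 7, 19}.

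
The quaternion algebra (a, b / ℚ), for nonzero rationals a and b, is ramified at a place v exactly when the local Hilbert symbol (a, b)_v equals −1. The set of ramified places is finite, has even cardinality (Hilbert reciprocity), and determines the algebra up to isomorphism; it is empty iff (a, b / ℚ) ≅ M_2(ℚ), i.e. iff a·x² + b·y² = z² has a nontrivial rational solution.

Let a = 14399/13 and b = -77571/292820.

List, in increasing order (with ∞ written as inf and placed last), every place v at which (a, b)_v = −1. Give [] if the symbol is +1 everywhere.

[3, 5, 13, 17]

(a, b) ≡ (1547, -255) mod (ℚ^×)²; places V = {2, 3, 5, 7, 11, 13, 17, ∞}.
(a,b)_∞: sgn(1547)=+, sgn(-255)=−, so +1.
(a,b)_5: α=0, u≡3; β=-1, v≡1 (mod 5); (3|5)=-1, (1|5)=+1; sign (−1)^0·-1^-1·+1^0 = -1.
(a,b)_13: α=-1, u≡8; β=2, v≡6 (mod 13); (8|13)=-1, (6|13)=-1; sign (−1)^0·-1^2·-1^-1 = -1.
(a,b)_7: α=1, u≡1; β=0, v≡1 (mod 7); (1|7)=+1, (1|7)=+1; sign (−1)^0·+1^0·+1^1 = +1.
(a,b)_11: α=2, u≡10; β=-4, v≡5 (mod 11); (10|11)=-1, (5|11)=+1; sign (−1)^0·-1^-4·+1^2 = +1.
(a,b)_17: α=1, u≡5; β=1, v≡15 (mod 17); (5|17)=-1, (15|17)=+1; sign (−1)^0·-1^1·+1^1 = -1.
(a,b)_2: α=0, β=-2; u≡3, v≡1 (mod 8); ε(u)ε(v)=1·0, αω(v)=0·0, βω(u)=-2·1; sum ≡ 0  ⇒  +1.
(a,b)_3: α=0, u≡2; β=3, v≡2 (mod 3); (2|3)=-1, (2|3)=-1; sign (−1)^0·-1^3·-1^0 = -1.
(1547, -255 / ℚ) ramifies at {3, 5, 13, 17}: a division algebra.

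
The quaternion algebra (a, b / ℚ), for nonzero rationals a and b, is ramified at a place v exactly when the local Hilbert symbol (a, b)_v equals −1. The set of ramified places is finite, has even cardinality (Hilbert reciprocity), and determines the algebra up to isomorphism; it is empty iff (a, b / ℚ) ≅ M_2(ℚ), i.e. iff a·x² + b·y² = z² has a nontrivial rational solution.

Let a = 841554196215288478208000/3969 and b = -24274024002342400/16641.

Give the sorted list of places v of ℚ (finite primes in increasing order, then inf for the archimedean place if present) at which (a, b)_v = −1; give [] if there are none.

(a, b) ≡ (30305, -286) mod (ℚ^×)²; places V = {2, 3, 5, 7, 11, 13, 19, 29, 43, ∞}.
(a,b)_3: α=-4, u≡2; β=-2, v≡2 (mod 3); (2|3)=-1, (2|3)=-1; sign (−1)^0·-1^-2·-1^-4 = +1.
(a,b)_43: α=0, u≡3; β=-2, v≡38 (mod 43); (3|43)=-1, (38|43)=+1; sign (−1)^0·-1^-2·+1^0 = +1.
(a,b)_∞: sgn(30305)=+, sgn(-286)=−, so +1.
(a,b)_2: α=12, β=9; u≡1, v≡1 (mod 8); ε(u)ε(v)=0·0, αω(v)=12·0, βω(u)=9·0; sum ≡ 0  ⇒  +1.
(a,b)_11: α=5, u≡9; β=3, v≡8 (mod 11); (9|11)=+1, (8|11)=-1; sign (−1)^1·+1^3·-1^5 = +1.
(a,b)_13: α=2, u≡2; β=1, v≡10 (mod 13); (2|13)=-1, (10|13)=+1; sign (−1)^0·-1^1·+1^2 = -1.
(a,b)_5: α=3, u≡1; β=2, v≡4 (mod 5); (1|5)=+1, (4|5)=+1; sign (−1)^0·+1^2·+1^3 = +1.
(a,b)_7: α=-2, u≡2; β=0, v≡4 (mod 7); (2|7)=+1, (4|7)=+1; sign (−1)^0·+1^0·+1^-2 = +1.
(a,b)_29: α=3, u≡25; β=2, v≡23 (mod 29); (25|29)=+1, (23|29)=+1; sign (−1)^0·+1^2·+1^3 = +1.
(a,b)_19: α=5, u≡18; β=4, v≡3 (mod 19); (18|19)=-1, (3|19)=-1; sign (−1)^0·-1^4·-1^5 = -1.
|Ram(30305, -286)| = 2, even; anisotropic at {13, 19}.

[13, 19]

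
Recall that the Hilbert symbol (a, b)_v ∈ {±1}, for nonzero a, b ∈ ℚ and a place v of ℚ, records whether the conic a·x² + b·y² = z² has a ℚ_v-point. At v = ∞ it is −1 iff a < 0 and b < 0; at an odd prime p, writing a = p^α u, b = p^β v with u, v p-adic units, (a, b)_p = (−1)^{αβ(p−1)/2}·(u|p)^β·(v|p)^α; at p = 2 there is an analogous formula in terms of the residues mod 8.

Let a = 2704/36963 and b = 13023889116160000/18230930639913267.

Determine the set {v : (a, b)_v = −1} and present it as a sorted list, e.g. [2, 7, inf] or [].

[2, 3, 17, 31]

Mod squares: a ≡ 3, b ≡ 3162. Check v ∈ {∞, 2, 3, 5, 13, 17, 19, 31, 37}.
v=∞: 3 > 0 and 3162 > 0  ⇒  (a,b)_∞ = +1.
v=2: v_2(a)=4, v_2(b)=13; units ≡ 3, 5 (mod 8); ε·ε+αω+βω = 1·0+4·1+13·1 ≡ 1  ⇒  (a,b)_2 = -1.
v=37: a=37^-2·(≡33), b=37^-6·(≡6) mod 37; (33|37)=+1, (6|37)=-1; (−1)^{-2·-6·18}·(+1)^-6·(-1)^-2 = +1.
v=5: a=5^0·(≡3), b=5^4·(≡3) mod 5; (3|5)=-1, (3|5)=-1; (−1)^{0·4·2}·(-1)^4·(-1)^0 = +1.
v=19: a=19^0·(≡15), b=19^-2·(≡12) mod 19; (15|19)=-1, (12|19)=-1; (−1)^{0·-2·9}·(-1)^-2·(-1)^0 = +1.
v=31: a=31^0·(≡26), b=31^1·(≡7) mod 31; (26|31)=-1, (7|31)=+1; (−1)^{0·1·15}·(-1)^1·(+1)^0 = -1.
v=17: a=17^0·(≡7), b=17^1·(≡1) mod 17; (7|17)=-1, (1|17)=+1; (−1)^{0·1·8}·(-1)^1·(+1)^0 = -1.
v=13: a=13^2·(≡4), b=13^6·(≡9) mod 13; (4|13)=+1, (9|13)=+1; (−1)^{2·6·6}·(+1)^6·(+1)^2 = +1.
v=3: a=3^-3·(≡1), b=3^-9·(≡1) mod 3; (1|3)=+1, (1|3)=+1; (−1)^{-3·-9·1}·(+1)^-9·(+1)^-3 = -1.
|Ram(3, 3162)| = 4, even; anisotropic at {2, 3, 17, 31}.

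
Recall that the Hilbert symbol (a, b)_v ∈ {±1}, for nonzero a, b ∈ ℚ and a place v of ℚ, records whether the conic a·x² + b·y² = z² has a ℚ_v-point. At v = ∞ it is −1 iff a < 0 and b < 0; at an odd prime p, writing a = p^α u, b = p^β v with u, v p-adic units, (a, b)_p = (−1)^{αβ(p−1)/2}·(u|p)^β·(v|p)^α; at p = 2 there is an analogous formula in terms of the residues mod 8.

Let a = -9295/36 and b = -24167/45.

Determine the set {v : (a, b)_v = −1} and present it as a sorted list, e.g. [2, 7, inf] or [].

[5, inf]

(a, b) ≡ (-55, -715) mod (ℚ^×)²; places V = {2, 3, 5, 11, 13, ∞}.
(a,b)_5: α=1, u≡1; β=-1, v≡2 (mod 5); (1|5)=+1, (2|5)=-1; sign (−1)^0·+1^-1·-1^1 = -1.
(a,b)_3: α=-2, u≡2; β=-2, v≡2 (mod 3); (2|3)=-1, (2|3)=-1; sign (−1)^0·-1^-2·-1^-2 = +1.
(a,b)_13: α=2, u≡1; β=3, v≡9 (mod 13); (1|13)=+1, (9|13)=+1; sign (−1)^0·+1^3·+1^2 = +1.
(a,b)_2: α=-2, β=0; u≡1, v≡5 (mod 8); ε(u)ε(v)=0·0, αω(v)=-2·1, βω(u)=0·0; sum ≡ 0  ⇒  +1.
(a,b)_11: α=1, u≡8; β=1, v≡3 (mod 11); (8|11)=-1, (3|11)=+1; sign (−1)^1·-1^1·+1^1 = +1.
(a,b)_∞: sgn(-55)=−, sgn(-715)=−, so -1.
(-55, -715 / ℚ) ramifies at {5, ∞}: a division algebra.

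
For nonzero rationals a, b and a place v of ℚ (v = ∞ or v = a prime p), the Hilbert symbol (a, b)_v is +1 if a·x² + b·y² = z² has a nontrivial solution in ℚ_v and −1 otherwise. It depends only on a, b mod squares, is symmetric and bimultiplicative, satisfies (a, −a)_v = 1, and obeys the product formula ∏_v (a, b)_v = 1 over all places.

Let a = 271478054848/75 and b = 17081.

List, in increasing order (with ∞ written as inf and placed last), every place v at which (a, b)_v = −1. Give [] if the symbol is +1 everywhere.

[3, 19, 29, 31]

Mod squares: a ≡ 363909, b ≡ 17081. Check v ∈ {∞, 2, 3, 5, 7, 11, 13, 17, 19, 29, 31, 43}.
v=19: a=19^0·(≡15), b=19^1·(≡6) mod 19; (15|19)=-1, (6|19)=+1; (−1)^{0·1·9}·(-1)^1·(+1)^0 = -1.
v=29: a=29^0·(≡19), b=29^1·(≡9) mod 29; (19|29)=-1, (9|29)=+1; (−1)^{0·1·14}·(-1)^1·(+1)^0 = -1.
v=3: a=3^-1·(≡1), b=3^0·(≡2) mod 3; (1|3)=+1, (2|3)=-1; (−1)^{-1·0·1}·(+1)^0·(-1)^-1 = -1.
v=7: a=7^1·(≡6), b=7^0·(≡1) mod 7; (6|7)=-1, (1|7)=+1; (−1)^{1·0·3}·(-1)^0·(+1)^1 = +1.
v=2: v_2(a)=6, v_2(b)=0; units ≡ 5, 1 (mod 8); ε·ε+αω+βω = 0·0+6·0+0·1 ≡ 0  ⇒  (a,b)_2 = +1.
v=5: a=5^-2·(≡1), b=5^0·(≡1) mod 5; (1|5)=+1, (1|5)=+1; (−1)^{-2·0·2}·(+1)^0·(+1)^-2 = +1.
v=13: a=13^1·(≡1), b=13^0·(≡12) mod 13; (1|13)=+1, (12|13)=+1; (−1)^{1·0·6}·(+1)^0·(+1)^1 = +1.
v=∞: 363909 > 0 and 17081 > 0  ⇒  (a,b)_∞ = +1.
v=43: a=43^1·(≡4), b=43^0·(≡10) mod 43; (4|43)=+1, (10|43)=+1; (−1)^{1·0·21}·(+1)^0·(+1)^1 = +1.
v=11: a=11^2·(≡7), b=11^0·(≡9) mod 11; (7|11)=-1, (9|11)=+1; (−1)^{2·0·5}·(-1)^0·(+1)^2 = +1.
v=31: a=31^1·(≡13), b=31^1·(≡24) mod 31; (13|31)=-1, (24|31)=-1; (−1)^{1·1·15}·(-1)^1·(-1)^1 = -1.
v=17: a=17^2·(≡3), b=17^0·(≡13) mod 17; (3|17)=-1, (13|17)=+1; (−1)^{2·0·8}·(-1)^0·(+1)^2 = +1.
|Ram(363909, 17081)| = 4, even; anisotropic at {3, 19, 29, 31}.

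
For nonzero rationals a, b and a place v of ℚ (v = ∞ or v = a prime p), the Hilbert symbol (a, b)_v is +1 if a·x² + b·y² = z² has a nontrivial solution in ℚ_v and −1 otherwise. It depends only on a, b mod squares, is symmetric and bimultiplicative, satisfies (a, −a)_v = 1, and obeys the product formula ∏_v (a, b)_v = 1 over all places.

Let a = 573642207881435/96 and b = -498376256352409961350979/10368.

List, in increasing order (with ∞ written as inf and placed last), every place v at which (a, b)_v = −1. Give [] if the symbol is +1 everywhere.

Mod squares: a ≡ 210, b ≡ -22. Check v ∈ {∞, 2, 3, 5, 7, 11, 29, 37}.
v=5: a=5^1·(≡2), b=5^0·(≡2) mod 5; (2|5)=-1, (2|5)=-1; (−1)^{1·0·2}·(-1)^0·(-1)^1 = -1.
v=37: a=37^2·(≡11), b=37^4·(≡32) mod 37; (11|37)=+1, (32|37)=-1; (−1)^{2·4·18}·(+1)^4·(-1)^2 = +1.
v=3: a=3^-1·(≡1), b=3^-4·(≡2) mod 3; (1|3)=+1, (2|3)=-1; (−1)^{-1·-4·1}·(+1)^-4·(-1)^-1 = -1.
v=2: v_2(a)=-5, v_2(b)=-7; units ≡ 1, 5 (mod 8); ε·ε+αω+βω = 0·0+-5·1+-7·0 ≡ 1  ⇒  (a,b)_2 = -1.
v=29: a=29^2·(≡7), b=29^4·(≡22) mod 29; (7|29)=+1, (22|29)=+1; (−1)^{2·4·14}·(+1)^4·(+1)^2 = +1.
v=11: a=11^2·(≡3), b=11^3·(≡4) mod 11; (3|11)=+1, (4|11)=+1; (−1)^{2·3·5}·(+1)^3·(+1)^2 = +1.
v=7: a=7^7·(≡1), b=7^10·(≡5) mod 7; (1|7)=+1, (5|7)=-1; (−1)^{7·10·3}·(+1)^10·(-1)^7 = -1.
v=∞: 210 > 0 and -22 < 0  ⇒  (a,b)_∞ = +1.
Ram(210, -22) = {2, 3, 5, 7}; no ℚ_2-point on the conic.

[2, 3, 5, 7]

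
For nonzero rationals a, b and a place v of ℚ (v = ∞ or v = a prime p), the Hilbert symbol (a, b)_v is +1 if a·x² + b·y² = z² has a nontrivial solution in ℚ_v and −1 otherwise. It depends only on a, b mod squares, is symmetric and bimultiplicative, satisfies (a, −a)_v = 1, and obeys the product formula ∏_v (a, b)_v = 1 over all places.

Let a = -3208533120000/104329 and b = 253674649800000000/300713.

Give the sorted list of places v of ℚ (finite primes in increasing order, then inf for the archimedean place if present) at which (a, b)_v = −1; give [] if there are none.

[2, 23]

(a, b) ≡ (-13, 111826) mod (ℚ^×)²; places V = {2, 3, 5, 7, 11, 13, 17, 19, 23, ∞}.
(a,b)_7: α=0, u≡2; β=-2, v≡1 (mod 7); (2|7)=+1, (1|7)=+1; sign (−1)^0·+1^-2·+1^0 = +1.
(a,b)_13: α=1, u≡10; β=1, v≡1 (mod 13); (10|13)=+1, (1|13)=+1; sign (−1)^0·+1^1·+1^1 = +1.
(a,b)_∞: sgn(-13)=−, sgn(111826)=+, so +1.
(a,b)_19: α=-2, u≡7; β=-2, v≡1 (mod 19); (7|19)=+1, (1|19)=+1; sign (−1)^0·+1^-2·+1^-2 = +1.
(a,b)_23: α=2, u≡21; β=3, v≡4 (mod 23); (21|23)=-1, (4|23)=+1; sign (−1)^0·-1^3·+1^2 = -1.
(a,b)_11: α=0, u≡9; β=1, v≡2 (mod 11); (9|11)=+1, (2|11)=-1; sign (−1)^0·+1^1·-1^0 = +1.
(a,b)_2: α=10, β=9; u≡3, v≡1 (mod 8); ε(u)ε(v)=1·0, αω(v)=10·0, βω(u)=9·1; sum ≡ 1  ⇒  -1.
(a,b)_3: α=6, u≡2; β=6, v≡1 (mod 3); (2|3)=-1, (1|3)=+1; sign (−1)^0·-1^6·+1^6 = +1.
(a,b)_5: α=4, u≡2; β=8, v≡1 (mod 5); (2|5)=-1, (1|5)=+1; sign (−1)^0·-1^8·+1^4 = +1.
(a,b)_17: α=-2, u≡13; β=-1, v≡9 (mod 17); (13|17)=+1, (9|17)=+1; sign (−1)^0·+1^-1·+1^-2 = +1.
(-13, 111826 / ℚ) ramifies at {2, 23}: a division algebra.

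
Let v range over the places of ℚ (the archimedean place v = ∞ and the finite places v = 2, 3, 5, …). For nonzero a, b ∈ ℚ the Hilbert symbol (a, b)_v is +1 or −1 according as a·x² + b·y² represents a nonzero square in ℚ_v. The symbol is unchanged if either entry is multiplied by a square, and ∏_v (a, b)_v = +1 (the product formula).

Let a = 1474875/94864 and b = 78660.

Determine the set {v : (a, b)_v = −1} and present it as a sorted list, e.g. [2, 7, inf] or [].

(a, b) ≡ (6555, 2185) mod (ℚ^×)²; places V = {2, 3, 5, 7, 11, 19, 23, ∞}.
(a,b)_7: α=-2, u≡6; β=0, v≡1 (mod 7); (6|7)=-1, (1|7)=+1; sign (−1)^0·-1^0·+1^-2 = +1.
(a,b)_11: α=-2, u≡2; β=0, v≡10 (mod 11); (2|11)=-1, (10|11)=-1; sign (−1)^0·-1^0·-1^-2 = +1.
(a,b)_∞: sgn(6555)=+, sgn(2185)=+, so +1.
(a,b)_2: α=-4, β=2; u≡3, v≡1 (mod 8); ε(u)ε(v)=1·0, αω(v)=-4·0, βω(u)=2·1; sum ≡ 0  ⇒  +1.
(a,b)_23: α=1, u≡2; β=1, v≡16 (mod 23); (2|23)=+1, (16|23)=+1; sign (−1)^1·+1^1·+1^1 = -1.
(a,b)_5: α=3, u≡1; β=1, v≡2 (mod 5); (1|5)=+1, (2|5)=-1; sign (−1)^0·+1^1·-1^3 = -1.
(a,b)_19: α=1, u≡3; β=1, v≡17 (mod 19); (3|19)=-1, (17|19)=+1; sign (−1)^1·-1^1·+1^1 = +1.
(a,b)_3: α=3, u≡1; β=2, v≡1 (mod 3); (1|3)=+1, (1|3)=+1; sign (−1)^0·+1^2·+1^3 = +1.
|Ram(6555, 2185)| = 2, even; anisotropic at {5, 23}.

[5, 23]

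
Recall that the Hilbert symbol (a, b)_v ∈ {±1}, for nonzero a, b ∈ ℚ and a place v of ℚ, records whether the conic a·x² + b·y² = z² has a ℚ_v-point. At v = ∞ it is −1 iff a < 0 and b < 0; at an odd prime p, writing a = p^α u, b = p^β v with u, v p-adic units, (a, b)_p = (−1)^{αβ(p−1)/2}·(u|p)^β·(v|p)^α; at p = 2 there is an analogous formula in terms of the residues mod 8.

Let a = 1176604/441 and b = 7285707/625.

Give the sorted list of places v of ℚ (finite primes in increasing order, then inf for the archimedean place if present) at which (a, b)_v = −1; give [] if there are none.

[2, 11, 13, 17]

(a, b) ≡ (2431, 89947) mod (ℚ^×)²; places V = {2, 3, 5, 7, 11, 13, 17, 37, ∞}.
(a,b)_7: α=-2, u≡1; β=0, v≡1 (mod 7); (1|7)=+1, (1|7)=+1; sign (−1)^0·+1^0·+1^-2 = +1.
(a,b)_11: α=3, u≡4; β=1, v≡3 (mod 11); (4|11)=+1, (3|11)=+1; sign (−1)^1·+1^1·+1^3 = -1.
(a,b)_2: α=2, β=0; u≡7, v≡3 (mod 8); ε(u)ε(v)=1·1, αω(v)=2·1, βω(u)=0·0; sum ≡ 1  ⇒  -1.
(a,b)_5: α=0, u≡4; β=-4, v≡2 (mod 5); (4|5)=+1, (2|5)=-1; sign (−1)^0·+1^-4·-1^0 = +1.
(a,b)_∞: sgn(2431)=+, sgn(89947)=+, so +1.
(a,b)_17: α=1, u≡12; β=1, v≡4 (mod 17); (12|17)=-1, (4|17)=+1; sign (−1)^0·-1^1·+1^1 = -1.
(a,b)_13: α=1, u≡11; β=1, v≡9 (mod 13); (11|13)=-1, (9|13)=+1; sign (−1)^0·-1^1·+1^1 = -1.
(a,b)_3: α=-2, u≡1; β=4, v≡1 (mod 3); (1|3)=+1, (1|3)=+1; sign (−1)^0·+1^4·+1^-2 = +1.
(a,b)_37: α=0, u≡11; β=1, v≡10 (mod 37); (11|37)=+1, (10|37)=+1; sign (−1)^0·+1^1·+1^0 = +1.
|Ram(2431, 89947)| = 4, even; anisotropic at {2, 11, 13, 17}.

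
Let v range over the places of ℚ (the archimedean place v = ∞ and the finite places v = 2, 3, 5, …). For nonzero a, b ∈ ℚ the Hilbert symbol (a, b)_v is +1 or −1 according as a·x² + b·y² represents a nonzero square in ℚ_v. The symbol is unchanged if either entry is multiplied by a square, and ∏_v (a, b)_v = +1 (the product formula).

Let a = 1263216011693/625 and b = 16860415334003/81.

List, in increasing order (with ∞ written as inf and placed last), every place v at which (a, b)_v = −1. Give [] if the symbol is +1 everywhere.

[19, 23, 29, 47]

(a, b) ≡ (683188757, 27683) mod (ℚ^×)²; places V = {2, 3, 5, 19, 23, 29, 31, 37, 43, 47, ∞}.
(a,b)_43: α=2, u≡18; β=0, v≡42 (mod 43); (18|43)=-1, (42|43)=-1; sign (−1)^0·-1^0·-1^2 = +1.
(a,b)_∞: sgn(683188757)=+, sgn(27683)=+, so +1.
(a,b)_29: α=1, u≡9; β=2, v≡26 (mod 29); (9|29)=+1, (26|29)=-1; sign (−1)^0·+1^2·-1^1 = -1.
(a,b)_2: α=0, β=0; u≡5, v≡3 (mod 8); ε(u)ε(v)=0·1, αω(v)=0·1, βω(u)=0·1; sum ≡ 0  ⇒  +1.
(a,b)_19: α=1, u≡2; β=1, v≡18 (mod 19); (2|19)=-1, (18|19)=-1; sign (−1)^1·-1^1·-1^1 = -1.
(a,b)_31: α=1, u≡21; β=1, v≡20 (mod 31); (21|31)=-1, (20|31)=+1; sign (−1)^1·-1^1·+1^1 = +1.
(a,b)_5: α=-4, u≡3; β=0, v≡3 (mod 5); (3|5)=-1, (3|5)=-1; sign (−1)^0·-1^0·-1^-4 = +1.
(a,b)_37: α=1, u≡11; β=2, v≡1 (mod 37); (11|37)=+1, (1|37)=+1; sign (−1)^0·+1^2·+1^1 = +1.
(a,b)_3: α=0, u≡2; β=-4, v≡2 (mod 3); (2|3)=-1, (2|3)=-1; sign (−1)^0·-1^-4·-1^0 = +1.
(a,b)_47: α=1, u≡27; β=1, v≡9 (mod 47); (27|47)=+1, (9|47)=+1; sign (−1)^1·+1^1·+1^1 = -1.
(a,b)_23: α=1, u≡1; β=2, v≡21 (mod 23); (1|23)=+1, (21|23)=-1; sign (−1)^0·+1^2·-1^1 = -1.
|Ram(683188757, 27683)| = 4, even; anisotropic at {19, 23, 29, 47}.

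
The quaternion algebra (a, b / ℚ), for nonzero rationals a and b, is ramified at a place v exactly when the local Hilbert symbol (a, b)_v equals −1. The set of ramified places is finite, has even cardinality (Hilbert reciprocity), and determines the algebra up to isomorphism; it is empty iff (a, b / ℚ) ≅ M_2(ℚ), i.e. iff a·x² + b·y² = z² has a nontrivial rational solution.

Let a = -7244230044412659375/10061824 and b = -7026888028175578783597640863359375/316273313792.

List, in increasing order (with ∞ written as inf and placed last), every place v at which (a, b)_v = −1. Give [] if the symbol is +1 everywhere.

(a, b) ≡ (-3230, -17710) mod (ℚ^×)²; places V = {2, 3, 5, 7, 11, 17, 19, 23, 43, ∞}.
(a,b)_23: α=2, u≡16; β=3, v≡18 (mod 23); (16|23)=+1, (18|23)=+1; sign (−1)^0·+1^3·+1^2 = +1.
(a,b)_2: α=-11, β=-11; u≡1, v≡1 (mod 8); ε(u)ε(v)=0·0, αω(v)=-11·0, βω(u)=-11·0; sum ≡ 0  ⇒  +1.
(a,b)_19: α=1, u≡11; β=2, v≡9 (mod 19); (11|19)=+1, (9|19)=+1; sign (−1)^0·+1^2·+1^1 = +1.
(a,b)_3: α=8, u≡1; β=12, v≡2 (mod 3); (1|3)=+1, (2|3)=-1; sign (−1)^0·+1^12·-1^8 = +1.
(a,b)_5: α=5, u≡1; β=7, v≡2 (mod 5); (1|5)=+1, (2|5)=-1; sign (−1)^0·+1^7·-1^5 = -1.
(a,b)_7: α=4, u≡1; β=11, v≡2 (mod 7); (1|7)=+1, (2|7)=+1; sign (−1)^0·+1^11·+1^4 = +1.
(a,b)_17: α=-3, u≡10; β=-4, v≡4 (mod 17); (10|17)=-1, (4|17)=+1; sign (−1)^0·-1^-4·+1^-3 = +1.
(a,b)_43: α=0, u≡4; β=-2, v≡14 (mod 43); (4|43)=+1, (14|43)=+1; sign (−1)^0·+1^-2·+1^0 = +1.
(a,b)_∞: sgn(-3230)=−, sgn(-17710)=−, so -1.
(a,b)_11: α=4, u≡4; β=7, v≡10 (mod 11); (4|11)=+1, (10|11)=-1; sign (−1)^0·+1^7·-1^4 = +1.
|Ram(-3230, -17710)| = 2, even; anisotropic at {5, ∞}.

[5, inf]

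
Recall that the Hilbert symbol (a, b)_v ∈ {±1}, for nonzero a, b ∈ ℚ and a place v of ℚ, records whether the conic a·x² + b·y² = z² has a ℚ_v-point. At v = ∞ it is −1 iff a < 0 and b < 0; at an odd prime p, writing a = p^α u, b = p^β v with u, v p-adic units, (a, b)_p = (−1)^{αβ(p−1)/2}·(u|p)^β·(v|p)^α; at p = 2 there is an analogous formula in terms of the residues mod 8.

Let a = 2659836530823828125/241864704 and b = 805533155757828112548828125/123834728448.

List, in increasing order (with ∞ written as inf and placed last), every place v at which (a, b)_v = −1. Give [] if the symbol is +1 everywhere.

[2, 11, 29, 31]

Mod squares: a ≡ 29, b ≡ 682. Check v ∈ {∞, 2, 3, 5, 7, 11, 29, 31}.
v=∞: 29 > 0 and 682 > 0  ⇒  (a,b)_∞ = +1.
v=29: a=29^3·(≡13), b=29^4·(≡12) mod 29; (13|29)=+1, (12|29)=-1; (−1)^{3·4·14}·(+1)^4·(-1)^3 = -1.
v=11: a=11^2·(≡2), b=11^3·(≡10) mod 11; (2|11)=-1, (10|11)=-1; (−1)^{2·3·5}·(-1)^3·(-1)^2 = -1.
v=31: a=31^2·(≡22), b=31^3·(≡21) mod 31; (22|31)=-1, (21|31)=-1; (−1)^{2·3·15}·(-1)^3·(-1)^2 = -1.
v=5: a=5^8·(≡1), b=5^12·(≡3) mod 5; (1|5)=+1, (3|5)=-1; (−1)^{8·12·2}·(+1)^12·(-1)^8 = +1.
v=3: a=3^-10·(≡2), b=3^-10·(≡1) mod 3; (2|3)=-1, (1|3)=+1; (−1)^{-10·-10·1}·(-1)^-10·(+1)^-10 = +1.
v=2: v_2(a)=-12, v_2(b)=-21; units ≡ 5, 5 (mod 8); ε·ε+αω+βω = 0·0+-12·1+-21·1 ≡ 1  ⇒  (a,b)_2 = -1.
v=7: a=7^4·(≡4), b=7^6·(≡5) mod 7; (4|7)=+1, (5|7)=-1; (−1)^{4·6·3}·(+1)^6·(-1)^4 = +1.
(29, 682 / ℚ) ramifies at {2, 11, 29, 31}: a division algebra.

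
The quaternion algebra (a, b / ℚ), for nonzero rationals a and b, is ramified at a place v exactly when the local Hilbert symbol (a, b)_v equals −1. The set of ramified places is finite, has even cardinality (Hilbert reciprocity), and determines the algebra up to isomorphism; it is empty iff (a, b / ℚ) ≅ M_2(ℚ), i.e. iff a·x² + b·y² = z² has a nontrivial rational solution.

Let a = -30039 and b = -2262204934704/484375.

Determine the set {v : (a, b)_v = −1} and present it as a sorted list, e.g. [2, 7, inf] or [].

[11, inf]

Mod squares: a ≡ -30039, b ≡ -341. Check v ∈ {∞, 2, 3, 5, 11, 13, 17, 19, 31}.
v=31: a=31^1·(≡23), b=31^-1·(≡19) mod 31; (23|31)=-1, (19|31)=+1; (−1)^{1·-1·15}·(-1)^-1·(+1)^1 = +1.
v=17: a=17^1·(≡1), b=17^2·(≡8) mod 17; (1|17)=+1, (8|17)=+1; (−1)^{1·2·8}·(+1)^2·(+1)^1 = +1.
v=2: v_2(a)=0, v_2(b)=4; units ≡ 1, 3 (mod 8); ε·ε+αω+βω = 0·1+0·1+4·0 ≡ 0  ⇒  (a,b)_2 = +1.
v=11: a=11^0·(≡2), b=11^1·(≡8) mod 11; (2|11)=-1, (8|11)=-1; (−1)^{0·1·5}·(-1)^1·(-1)^0 = -1.
v=13: a=13^0·(≡4), b=13^2·(≡3) mod 13; (4|13)=+1, (3|13)=+1; (−1)^{0·2·6}·(+1)^2·(+1)^0 = +1.
v=5: a=5^0·(≡1), b=5^-6·(≡1) mod 5; (1|5)=+1, (1|5)=+1; (−1)^{0·-6·2}·(+1)^-6·(+1)^0 = +1.
v=∞: -30039 < 0 and -341 < 0  ⇒  (a,b)_∞ = -1.
v=19: a=19^1·(≡15), b=19^2·(≡16) mod 19; (15|19)=-1, (16|19)=+1; (−1)^{1·2·9}·(-1)^2·(+1)^1 = +1.
v=3: a=3^1·(≡1), b=3^6·(≡1) mod 3; (1|3)=+1, (1|3)=+1; (−1)^{1·6·1}·(+1)^6·(+1)^1 = +1.
Ram(-30039, -341) = {11, ∞}; no ℚ_11-point on the conic.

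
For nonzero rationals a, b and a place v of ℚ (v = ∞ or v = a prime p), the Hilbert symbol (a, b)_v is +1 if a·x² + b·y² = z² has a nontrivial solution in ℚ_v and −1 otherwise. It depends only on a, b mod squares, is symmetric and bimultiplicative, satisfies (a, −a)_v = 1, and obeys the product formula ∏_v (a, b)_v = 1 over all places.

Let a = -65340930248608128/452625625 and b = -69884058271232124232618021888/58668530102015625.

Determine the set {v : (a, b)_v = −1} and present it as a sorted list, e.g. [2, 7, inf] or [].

(a, b) ≡ (-358422, -2173) mod (ℚ^×)²; places V = {2, 3, 5, 11, 19, 23, 31, 37, 41, 43, 47, 53, ∞}.
(a,b)_2: α=7, β=10; u≡5, v≡3 (mod 8); ε(u)ε(v)=0·1, αω(v)=7·1, βω(u)=10·1; sum ≡ 1  ⇒  -1.
(a,b)_23: α=-2, u≡11; β=-4, v≡9 (mod 23); (11|23)=-1, (9|23)=+1; sign (−1)^0·-1^-4·+1^-2 = +1.
(a,b)_5: α=-4, u≡2; β=-6, v≡3 (mod 5); (2|5)=-1, (3|5)=-1; sign (−1)^0·-1^-6·-1^-4 = +1.
(a,b)_19: α=2, u≡13; β=2, v≡14 (mod 19); (13|19)=-1, (14|19)=-1; sign (−1)^0·-1^2·-1^2 = +1.
(a,b)_43: α=0, u≡2; β=2, v≡20 (mod 43); (2|43)=-1, (20|43)=-1; sign (−1)^0·-1^2·-1^0 = +1.
(a,b)_53: α=4, u≡13; β=7, v≡18 (mod 53); (13|53)=+1, (18|53)=-1; sign (−1)^0·+1^7·-1^4 = +1.
(a,b)_31: α=1, u≡16; β=2, v≡7 (mod 31); (16|31)=+1, (7|31)=+1; sign (−1)^0·+1^2·+1^1 = +1.
(a,b)_37: α=-2, u≡30; β=-2, v≡11 (mod 37); (30|37)=+1, (11|37)=+1; sign (−1)^0·+1^-2·+1^-2 = +1.
(a,b)_47: α=1, u≡40; β=2, v≡34 (mod 47); (40|47)=-1, (34|47)=+1; sign (−1)^0·-1^2·+1^1 = +1.
(a,b)_∞: sgn(-358422)=−, sgn(-2173)=−, so -1.
(a,b)_41: α=1, u≡31; β=1, v≡13 (mod 41); (31|41)=+1, (13|41)=-1; sign (−1)^0·+1^1·-1^1 = -1.
(a,b)_3: α=1, u≡1; β=-4, v≡2 (mod 3); (1|3)=+1, (2|3)=-1; sign (−1)^0·+1^-4·-1^1 = -1.
(a,b)_11: α=0, u≡7; β=-2, v≡5 (mod 11); (7|11)=-1, (5|11)=+1; sign (−1)^0·-1^-2·+1^0 = +1.
(-358422, -2173 / ℚ) ramifies at {2, 3, 41, ∞}: a division algebra.

[2, 3, 41, inf]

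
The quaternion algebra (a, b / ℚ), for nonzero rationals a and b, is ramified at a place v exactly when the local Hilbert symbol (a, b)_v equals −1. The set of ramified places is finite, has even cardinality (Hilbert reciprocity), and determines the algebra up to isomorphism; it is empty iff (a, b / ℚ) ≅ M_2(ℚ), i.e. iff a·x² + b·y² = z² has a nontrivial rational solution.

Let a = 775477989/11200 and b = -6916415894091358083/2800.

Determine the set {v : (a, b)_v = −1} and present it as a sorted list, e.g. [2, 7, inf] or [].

[2, 3, 7, 13]

(a, b) ≡ (5187, -4669) mod (ℚ^×)²; places V = {2, 3, 5, 7, 11, 13, 19, 23, 29, 31, ∞}.
(a,b)_3: α=3, u≡1; β=2, v≡2 (mod 3); (1|3)=+1, (2|3)=-1; sign (−1)^0·+1^2·-1^3 = -1.
(a,b)_7: α=-1, u≡5; β=-1, v≡5 (mod 7); (5|7)=-1, (5|7)=-1; sign (−1)^1·-1^-1·-1^-1 = -1.
(a,b)_31: α=2, u≡9; β=4, v≡22 (mod 31); (9|31)=+1, (22|31)=-1; sign (−1)^0·+1^4·-1^2 = +1.
(a,b)_13: α=1, u≡4; β=4, v≡11 (mod 13); (4|13)=+1, (11|13)=-1; sign (−1)^0·+1^4·-1^1 = -1.
(a,b)_19: α=1, u≡1; β=2, v≡9 (mod 19); (1|19)=+1, (9|19)=+1; sign (−1)^0·+1^2·+1^1 = +1.
(a,b)_29: α=0, u≡16; β=1, v≡25 (mod 29); (16|29)=+1, (25|29)=+1; sign (−1)^0·+1^1·+1^0 = +1.
(a,b)_23: α=0, u≡16; β=1, v≡8 (mod 23); (16|23)=+1, (8|23)=+1; sign (−1)^0·+1^1·+1^0 = +1.
(a,b)_2: α=-6, β=-4; u≡3, v≡3 (mod 8); ε(u)ε(v)=1·1, αω(v)=-6·1, βω(u)=-4·1; sum ≡ 1  ⇒  -1.
(a,b)_5: α=-2, u≡3; β=-2, v≡1 (mod 5); (3|5)=-1, (1|5)=+1; sign (−1)^0·-1^-2·+1^-2 = +1.
(a,b)_11: α=2, u≡6; β=2, v≡8 (mod 11); (6|11)=-1, (8|11)=-1; sign (−1)^0·-1^2·-1^2 = +1.
(a,b)_∞: sgn(5187)=+, sgn(-4669)=−, so +1.
(5187, -4669 / ℚ) ramifies at {2, 3, 7, 13}: a division algebra.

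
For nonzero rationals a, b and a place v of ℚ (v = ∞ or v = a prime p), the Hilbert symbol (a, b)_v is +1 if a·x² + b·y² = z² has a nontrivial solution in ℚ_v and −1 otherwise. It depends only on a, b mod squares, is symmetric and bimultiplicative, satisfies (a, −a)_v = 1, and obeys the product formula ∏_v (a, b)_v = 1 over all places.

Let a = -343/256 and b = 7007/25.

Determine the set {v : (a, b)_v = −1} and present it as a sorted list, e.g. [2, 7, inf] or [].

Mod squares: a ≡ -7, b ≡ 143. Check v ∈ {∞, 2, 5, 7, 11, 13}.
v=13: a=13^0·(≡11), b=13^1·(≡7) mod 13; (11|13)=-1, (7|13)=-1; (−1)^{0·1·6}·(-1)^1·(-1)^0 = -1.
v=2: v_2(a)=-8, v_2(b)=0; units ≡ 1, 7 (mod 8); ε·ε+αω+βω = 0·1+-8·0+0·0 ≡ 0  ⇒  (a,b)_2 = +1.
v=∞: -7 < 0 and 143 > 0  ⇒  (a,b)_∞ = +1.
v=5: a=5^0·(≡2), b=5^-2·(≡2) mod 5; (2|5)=-1, (2|5)=-1; (−1)^{0·-2·2}·(-1)^-2·(-1)^0 = +1.
v=11: a=11^0·(≡3), b=11^1·(≡7) mod 11; (3|11)=+1, (7|11)=-1; (−1)^{0·1·5}·(+1)^1·(-1)^0 = +1.
v=7: a=7^3·(≡5), b=7^2·(≡6) mod 7; (5|7)=-1, (6|7)=-1; (−1)^{3·2·3}·(-1)^2·(-1)^3 = -1.
|Ram(-7, 143)| = 2, even; anisotropic at {7, 13}.

[7, 13]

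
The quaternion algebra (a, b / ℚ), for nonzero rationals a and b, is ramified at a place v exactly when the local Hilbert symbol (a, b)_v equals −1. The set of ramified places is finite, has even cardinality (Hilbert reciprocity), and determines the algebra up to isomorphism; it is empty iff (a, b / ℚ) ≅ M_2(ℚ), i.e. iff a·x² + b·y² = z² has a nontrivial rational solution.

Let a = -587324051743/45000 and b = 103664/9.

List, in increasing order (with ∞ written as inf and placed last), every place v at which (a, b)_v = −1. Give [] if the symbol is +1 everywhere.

(a, b) ≡ (-494, 6479) mod (ℚ^×)²; places V = {2, 3, 5, 11, 13, 19, 31, ∞}.
(a,b)_13: α=3, u≡10; β=0, v≡6 (mod 13); (10|13)=+1, (6|13)=-1; sign (−1)^0·+1^0·-1^3 = -1.
(a,b)_19: α=1, u≡18; β=1, v≡13 (mod 19); (18|19)=-1, (13|19)=-1; sign (−1)^1·-1^1·-1^1 = -1.
(a,b)_31: α=2, u≡5; β=1, v≡3 (mod 31); (5|31)=+1, (3|31)=-1; sign (−1)^0·+1^1·-1^2 = +1.
(a,b)_11: α=4, u≡3; β=1, v≡7 (mod 11); (3|11)=+1, (7|11)=-1; sign (−1)^0·+1^1·-1^4 = +1.
(a,b)_∞: sgn(-494)=−, sgn(6479)=+, so +1.
(a,b)_2: α=-3, β=4; u≡1, v≡7 (mod 8); ε(u)ε(v)=0·1, αω(v)=-3·0, βω(u)=4·0; sum ≡ 0  ⇒  +1.
(a,b)_5: α=-4, u≡1; β=0, v≡1 (mod 5); (1|5)=+1, (1|5)=+1; sign (−1)^0·+1^0·+1^-4 = +1.
(a,b)_3: α=-2, u≡1; β=-2, v≡2 (mod 3); (1|3)=+1, (2|3)=-1; sign (−1)^0·+1^-2·-1^-2 = +1.
|Ram(-494, 6479)| = 2, even; anisotropic at {13, 19}.

[13, 19]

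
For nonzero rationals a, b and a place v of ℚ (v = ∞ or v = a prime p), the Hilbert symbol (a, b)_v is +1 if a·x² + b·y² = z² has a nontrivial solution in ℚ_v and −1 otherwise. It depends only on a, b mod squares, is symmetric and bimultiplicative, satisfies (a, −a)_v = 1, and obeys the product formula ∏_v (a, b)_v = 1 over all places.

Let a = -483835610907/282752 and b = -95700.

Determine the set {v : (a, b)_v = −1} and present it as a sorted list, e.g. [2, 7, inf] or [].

[2, 3, 11, 19, 29, inf]

(a, b) ≡ (-278806, -957) mod (ℚ^×)²; places V = {2, 3, 5, 11, 19, 23, 29, 47, ∞}.
(a,b)_5: α=0, u≡4; β=2, v≡2 (mod 5); (4|5)=+1, (2|5)=-1; sign (−1)^0·+1^2·-1^0 = +1.
(a,b)_3: α=8, u≡2; β=1, v≡2 (mod 3); (2|3)=-1, (2|3)=-1; sign (−1)^0·-1^1·-1^8 = -1.
(a,b)_19: α=1, u≡10; β=0, v≡3 (mod 19); (10|19)=-1, (3|19)=-1; sign (−1)^0·-1^0·-1^1 = -1.
(a,b)_2: α=-7, β=2; u≡5, v≡3 (mod 8); ε(u)ε(v)=0·1, αω(v)=-7·1, βω(u)=2·1; sum ≡ 1  ⇒  -1.
(a,b)_47: α=-2, u≡15; β=0, v≡39 (mod 47); (15|47)=-1, (39|47)=-1; sign (−1)^0·-1^0·-1^-2 = +1.
(a,b)_∞: sgn(-278806)=−, sgn(-957)=−, so -1.
(a,b)_23: α=3, u≡21; β=0, v≡3 (mod 23); (21|23)=-1, (3|23)=+1; sign (−1)^0·-1^0·+1^3 = +1.
(a,b)_29: α=1, u≡12; β=1, v≡6 (mod 29); (12|29)=-1, (6|29)=+1; sign (−1)^0·-1^1·+1^1 = -1.
(a,b)_11: α=1, u≡9; β=1, v≡1 (mod 11); (9|11)=+1, (1|11)=+1; sign (−1)^1·+1^1·+1^1 = -1.
|Ram(-278806, -957)| = 6, even; anisotropic at {2, 3, 11, 19, 29, ∞}.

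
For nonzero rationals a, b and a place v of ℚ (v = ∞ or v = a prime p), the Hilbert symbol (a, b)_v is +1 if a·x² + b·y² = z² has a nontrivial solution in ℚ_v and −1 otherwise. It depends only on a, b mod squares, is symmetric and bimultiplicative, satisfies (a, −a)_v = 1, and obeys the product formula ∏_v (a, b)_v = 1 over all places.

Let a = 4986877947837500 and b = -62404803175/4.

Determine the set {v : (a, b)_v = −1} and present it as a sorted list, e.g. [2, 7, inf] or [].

Mod squares: a ≡ 935, b ≡ -247. Check v ∈ {∞, 2, 5, 11, 13, 17, 19}.
v=13: a=13^2·(≡1), b=13^1·(≡2) mod 13; (1|13)=+1, (2|13)=-1; (−1)^{2·1·6}·(+1)^1·(-1)^2 = +1.
v=11: a=11^3·(≡7), b=11^2·(≡2) mod 11; (7|11)=-1, (2|11)=-1; (−1)^{3·2·5}·(-1)^2·(-1)^3 = -1.
v=17: a=17^3·(≡2), b=17^4·(≡15) mod 17; (2|17)=+1, (15|17)=+1; (−1)^{3·4·8}·(+1)^4·(+1)^3 = +1.
v=5: a=5^5·(≡3), b=5^2·(≡2) mod 5; (3|5)=-1, (2|5)=-1; (−1)^{5·2·2}·(-1)^2·(-1)^5 = -1.
v=2: v_2(a)=2, v_2(b)=-2; units ≡ 7, 1 (mod 8); ε·ε+αω+βω = 1·0+2·0+-2·0 ≡ 0  ⇒  (a,b)_2 = +1.
v=∞: 935 > 0 and -247 < 0  ⇒  (a,b)_∞ = +1.
v=19: a=19^2·(≡6), b=19^1·(≡1) mod 19; (6|19)=+1, (1|19)=+1; (−1)^{2·1·9}·(+1)^1·(+1)^2 = +1.
|Ram(935, -247)| = 2, even; anisotropic at {5, 11}.

[5, 11]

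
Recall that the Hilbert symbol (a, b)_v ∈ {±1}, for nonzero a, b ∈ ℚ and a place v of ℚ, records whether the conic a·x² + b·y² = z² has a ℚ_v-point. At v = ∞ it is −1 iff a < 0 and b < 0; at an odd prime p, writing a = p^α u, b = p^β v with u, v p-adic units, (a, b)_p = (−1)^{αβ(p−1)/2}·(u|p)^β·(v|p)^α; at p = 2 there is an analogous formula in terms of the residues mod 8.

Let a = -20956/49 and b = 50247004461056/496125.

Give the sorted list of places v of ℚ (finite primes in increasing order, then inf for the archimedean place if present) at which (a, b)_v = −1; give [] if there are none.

[13, 17, 23, 31]

(a, b) ≡ (-31, 50830) mod (ℚ^×)²; places V = {2, 3, 5, 7, 13, 17, 23, 31, ∞}.
(a,b)_17: α=0, u≡6; β=1, v≡4 (mod 17); (6|17)=-1, (4|17)=+1; sign (−1)^0·-1^1·+1^0 = -1.
(a,b)_31: α=1, u≡21; β=0, v≡30 (mod 31); (21|31)=-1, (30|31)=-1; sign (−1)^0·-1^0·-1^1 = -1.
(a,b)_5: α=0, u≡1; β=-3, v≡4 (mod 5); (1|5)=+1, (4|5)=+1; sign (−1)^0·+1^-3·+1^0 = +1.
(a,b)_∞: sgn(-31)=−, sgn(50830)=+, so +1.
(a,b)_23: α=0, u≡22; β=1, v≡1 (mod 23); (22|23)=-1, (1|23)=+1; sign (−1)^0·-1^1·+1^0 = -1.
(a,b)_2: α=2, β=11; u≡1, v≡7 (mod 8); ε(u)ε(v)=0·1, αω(v)=2·0, βω(u)=11·0; sum ≡ 0  ⇒  +1.
(a,b)_3: α=0, u≡2; β=-4, v≡1 (mod 3); (2|3)=-1, (1|3)=+1; sign (−1)^0·-1^-4·+1^0 = +1.
(a,b)_13: α=2, u≡11; β=7, v≡12 (mod 13); (11|13)=-1, (12|13)=+1; sign (−1)^0·-1^7·+1^2 = -1.
(a,b)_7: α=-2, u≡2; β=-2, v≡6 (mod 7); (2|7)=+1, (6|7)=-1; sign (−1)^0·+1^-2·-1^-2 = +1.
Ram(-31, 50830) = {13, 17, 23, 31}; no ℚ_13-point on the conic.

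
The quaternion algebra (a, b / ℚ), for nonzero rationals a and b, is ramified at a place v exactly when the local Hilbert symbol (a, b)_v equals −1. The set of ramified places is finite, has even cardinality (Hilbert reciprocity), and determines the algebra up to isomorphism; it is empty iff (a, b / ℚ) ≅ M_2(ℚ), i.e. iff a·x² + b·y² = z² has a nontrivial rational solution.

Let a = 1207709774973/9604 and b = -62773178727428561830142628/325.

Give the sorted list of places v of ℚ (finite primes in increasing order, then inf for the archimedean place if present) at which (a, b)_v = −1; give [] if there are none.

[23, 37]

Mod squares: a ≡ 210197, b ≡ -3573349. Check v ∈ {∞, 2, 3, 5, 7, 11, 13, 17, 19, 23, 37, 47}.
v=37: a=37^1·(≡31), b=37^3·(≡12) mod 37; (31|37)=-1, (12|37)=+1; (−1)^{1·3·18}·(-1)^3·(+1)^1 = -1.
v=17: a=17^2·(≡13), b=17^5·(≡4) mod 17; (13|17)=+1, (4|17)=+1; (−1)^{2·5·8}·(+1)^5·(+1)^2 = +1.
v=13: a=13^1·(≡12), b=13^-1·(≡1) mod 13; (12|13)=+1, (1|13)=+1; (−1)^{1·-1·6}·(+1)^-1·(+1)^1 = +1.
v=2: v_2(a)=-2, v_2(b)=2; units ≡ 5, 3 (mod 8); ε·ε+αω+βω = 0·1+-2·1+2·1 ≡ 0  ⇒  (a,b)_2 = +1.
v=47: a=47^2·(≡13), b=47^0·(≡7) mod 47; (13|47)=-1, (7|47)=+1; (−1)^{2·0·23}·(-1)^0·(+1)^2 = +1.
v=23: a=23^1·(≡3), b=23^3·(≡4) mod 23; (3|23)=+1, (4|23)=+1; (−1)^{1·3·11}·(+1)^3·(+1)^1 = -1.
v=∞: 210197 > 0 and -3573349 < 0  ⇒  (a,b)_∞ = +1.
v=7: a=7^-4·(≡4), b=7^4·(≡1) mod 7; (4|7)=+1, (1|7)=+1; (−1)^{-4·4·3}·(+1)^4·(+1)^-4 = +1.
v=19: a=19^1·(≡5), b=19^3·(≡13) mod 19; (5|19)=+1, (13|19)=-1; (−1)^{1·3·9}·(+1)^3·(-1)^1 = +1.
v=3: a=3^2·(≡2), b=3^2·(≡2) mod 3; (2|3)=-1, (2|3)=-1; (−1)^{2·2·1}·(-1)^2·(-1)^2 = +1.
v=5: a=5^0·(≡2), b=5^-2·(≡4) mod 5; (2|5)=-1, (4|5)=+1; (−1)^{0·-2·2}·(-1)^-2·(+1)^0 = +1.
v=11: a=11^0·(≡9), b=11^2·(≡4) mod 11; (9|11)=+1, (4|11)=+1; (−1)^{0·2·5}·(+1)^2·(+1)^0 = +1.
(210197, -3573349 / ℚ) ramifies at {23, 37}: a division algebra.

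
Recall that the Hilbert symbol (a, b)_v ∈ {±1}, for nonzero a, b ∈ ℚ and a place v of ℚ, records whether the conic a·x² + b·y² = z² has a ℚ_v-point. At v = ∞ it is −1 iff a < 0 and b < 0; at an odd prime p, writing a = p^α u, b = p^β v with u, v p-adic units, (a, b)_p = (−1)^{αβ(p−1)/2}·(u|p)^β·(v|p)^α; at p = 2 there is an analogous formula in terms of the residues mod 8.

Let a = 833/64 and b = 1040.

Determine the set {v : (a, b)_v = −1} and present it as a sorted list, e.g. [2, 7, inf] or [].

[5, 17]

Mod squares: a ≡ 17, b ≡ 65. Check v ∈ {∞, 2, 5, 7, 13, 17}.
v=2: v_2(a)=-6, v_2(b)=4; units ≡ 1, 1 (mod 8); ε·ε+αω+βω = 0·0+-6·0+4·0 ≡ 0  ⇒  (a,b)_2 = +1.
v=5: a=5^0·(≡2), b=5^1·(≡3) mod 5; (2|5)=-1, (3|5)=-1; (−1)^{0·1·2}·(-1)^1·(-1)^0 = -1.
v=7: a=7^2·(≡3), b=7^0·(≡4) mod 7; (3|7)=-1, (4|7)=+1; (−1)^{2·0·3}·(-1)^0·(+1)^2 = +1.
v=17: a=17^1·(≡9), b=17^0·(≡3) mod 17; (9|17)=+1, (3|17)=-1; (−1)^{1·0·8}·(+1)^0·(-1)^1 = -1.
v=13: a=13^0·(≡12), b=13^1·(≡2) mod 13; (12|13)=+1, (2|13)=-1; (−1)^{0·1·6}·(+1)^1·(-1)^0 = +1.
v=∞: 17 > 0 and 65 > 0  ⇒  (a,b)_∞ = +1.
(17, 65 / ℚ) ramifies at {5, 17}: a division algebra.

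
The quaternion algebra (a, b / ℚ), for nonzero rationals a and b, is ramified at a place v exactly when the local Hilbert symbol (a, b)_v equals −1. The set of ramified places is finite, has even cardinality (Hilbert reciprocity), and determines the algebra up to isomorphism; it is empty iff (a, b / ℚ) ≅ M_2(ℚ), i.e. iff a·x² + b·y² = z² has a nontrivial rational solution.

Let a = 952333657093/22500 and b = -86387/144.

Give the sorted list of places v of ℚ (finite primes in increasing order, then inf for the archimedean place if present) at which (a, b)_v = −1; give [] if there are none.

(a, b) ≡ (37, -1763) mod (ℚ^×)²; places V = {2, 3, 5, 7, 13, 37, 41, 43, ∞}.
(a,b)_3: α=-2, u≡1; β=-2, v≡1 (mod 3); (1|3)=+1, (1|3)=+1; sign (−1)^0·+1^-2·+1^-2 = +1.
(a,b)_∞: sgn(37)=+, sgn(-1763)=−, so +1.
(a,b)_5: α=-4, u≡3; β=0, v≡2 (mod 5); (3|5)=-1, (2|5)=-1; sign (−1)^0·-1^0·-1^-4 = +1.
(a,b)_41: α=2, u≡21; β=1, v≡9 (mod 41); (21|41)=+1, (9|41)=+1; sign (−1)^0·+1^1·+1^2 = +1.
(a,b)_2: α=-2, β=-4; u≡5, v≡5 (mod 8); ε(u)ε(v)=0·0, αω(v)=-2·1, βω(u)=-4·1; sum ≡ 0  ⇒  +1.
(a,b)_43: α=2, u≡8; β=1, v≡18 (mod 43); (8|43)=-1, (18|43)=-1; sign (−1)^0·-1^1·-1^2 = -1.
(a,b)_7: α=2, u≡1; β=2, v≡2 (mod 7); (1|7)=+1, (2|7)=+1; sign (−1)^0·+1^2·+1^2 = +1.
(a,b)_13: α=2, u≡2; β=0, v≡11 (mod 13); (2|13)=-1, (11|13)=-1; sign (−1)^0·-1^0·-1^2 = +1.
(a,b)_37: α=1, u≡28; β=0, v≡35 (mod 37); (28|37)=+1, (35|37)=-1; sign (−1)^0·+1^0·-1^1 = -1.
|Ram(37, -1763)| = 2, even; anisotropic at {37, 43}.

[37, 43]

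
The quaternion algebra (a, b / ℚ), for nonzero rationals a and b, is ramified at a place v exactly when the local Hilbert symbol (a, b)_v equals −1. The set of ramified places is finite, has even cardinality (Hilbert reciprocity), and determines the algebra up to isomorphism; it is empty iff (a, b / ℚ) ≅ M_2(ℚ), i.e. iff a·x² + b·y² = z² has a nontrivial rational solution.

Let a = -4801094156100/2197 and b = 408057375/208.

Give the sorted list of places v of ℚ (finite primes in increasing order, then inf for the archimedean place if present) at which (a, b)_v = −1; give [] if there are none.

(a, b) ≡ (-7293, 3315) mod (ℚ^×)²; places V = {2, 3, 5, 11, 13, 17, 23, 29, ∞}.
(a,b)_13: α=-3, u≡5; β=-1, v≡8 (mod 13); (5|13)=-1, (8|13)=-1; sign (−1)^0·-1^-1·-1^-3 = +1.
(a,b)_29: α=4, u≡10; β=0, v≡23 (mod 29); (10|29)=-1, (23|29)=+1; sign (−1)^0·-1^0·+1^4 = +1.
(a,b)_23: α=0, u≡11; β=2, v≡1 (mod 23); (11|23)=-1, (1|23)=+1; sign (−1)^0·-1^2·+1^0 = +1.
(a,b)_∞: sgn(-7293)=−, sgn(3315)=+, so +1.
(a,b)_17: α=1, u≡4; β=1, v≡1 (mod 17); (4|17)=+1, (1|17)=+1; sign (−1)^0·+1^1·+1^1 = +1.
(a,b)_11: α=3, u≡7; β=2, v≡5 (mod 11); (7|11)=-1, (5|11)=+1; sign (−1)^0·-1^2·+1^3 = +1.
(a,b)_2: α=2, β=-4; u≡3, v≡3 (mod 8); ε(u)ε(v)=1·1, αω(v)=2·1, βω(u)=-4·1; sum ≡ 1  ⇒  -1.
(a,b)_5: α=2, u≡3; β=3, v≡3 (mod 5); (3|5)=-1, (3|5)=-1; sign (−1)^0·-1^3·-1^2 = -1.
(a,b)_3: α=1, u≡2; β=1, v≡1 (mod 3); (2|3)=-1, (1|3)=+1; sign (−1)^1·-1^1·+1^1 = +1.
Ram(-7293, 3315) = {2, 5}; no ℚ_2-point on the conic.

[2, 5]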